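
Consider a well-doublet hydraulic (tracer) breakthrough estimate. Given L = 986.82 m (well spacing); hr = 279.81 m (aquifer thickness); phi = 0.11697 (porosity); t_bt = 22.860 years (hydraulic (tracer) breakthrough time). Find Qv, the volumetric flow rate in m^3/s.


Qv = pi*hr*phi*L^2 / (3*t_bt*365.25*86400)
Qv = pi*279.81*0.11697*986.82^2 / (3*22.860*365.25*86400)
Qv = 0.046266 m^3/s


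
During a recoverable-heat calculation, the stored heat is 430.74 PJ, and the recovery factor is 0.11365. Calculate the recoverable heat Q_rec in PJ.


Q_rec = Q_s * RF
Q_rec = 430.74 * 0.11365
Q_rec = 48.954 PJ


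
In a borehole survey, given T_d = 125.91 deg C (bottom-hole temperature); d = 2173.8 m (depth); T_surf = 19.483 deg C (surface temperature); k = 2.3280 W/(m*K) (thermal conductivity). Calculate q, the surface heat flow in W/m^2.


Step 1: grad = (T_d - T_surf)/d * 1000 = (125.91 - 19.483)/2173.8 * 1000 = 48.95897 deg C/km
Step 2: q = k * grad / 1000 = 2.328 * 48.95897 / 1000 = 0.11398 W/m^2
q = 0.11398 W/m^2


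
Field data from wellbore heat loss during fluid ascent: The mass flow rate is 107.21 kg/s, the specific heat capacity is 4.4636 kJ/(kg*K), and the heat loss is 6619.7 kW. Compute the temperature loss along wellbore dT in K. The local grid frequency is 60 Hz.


dT = Q_loss / (mdot * cp)
dT = 6619.7 / (107.21 * 4.4636)
dT = 13.833 K


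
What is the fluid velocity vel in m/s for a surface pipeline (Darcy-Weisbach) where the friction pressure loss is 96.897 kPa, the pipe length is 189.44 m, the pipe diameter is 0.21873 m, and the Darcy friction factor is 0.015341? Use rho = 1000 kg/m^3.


vel = sqrt(dP*1000*2*D / (f*L*rho))
vel = sqrt(96.897*1000*2*0.21873 / (0.015341*189.44*1000))
vel = 3.8191 m/s


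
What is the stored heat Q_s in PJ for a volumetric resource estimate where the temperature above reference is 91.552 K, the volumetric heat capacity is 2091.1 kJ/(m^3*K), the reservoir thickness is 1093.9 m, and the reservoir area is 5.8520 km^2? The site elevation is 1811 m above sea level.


Step 1: Vr = A*1e6*hr = 5.852*1e6*1093.9 = 6.401503e+09 m^3
Step 2: Q_s = Vr*rhoc*dT/1e12 = 6.401503e+09*2091.1*91.552/1e12 = 1225.5 PJ
Q_s = 1225.5 PJ


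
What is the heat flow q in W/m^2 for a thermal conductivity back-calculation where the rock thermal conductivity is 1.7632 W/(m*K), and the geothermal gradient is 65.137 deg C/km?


q = k * grad / 1000
q = 1.7632 * 65.137 / 1000
q = 0.11485 W/m^2


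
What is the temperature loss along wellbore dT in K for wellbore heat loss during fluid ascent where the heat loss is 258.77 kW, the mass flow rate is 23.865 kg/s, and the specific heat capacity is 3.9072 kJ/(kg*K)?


dT = Q_loss / (mdot * cp)
dT = 258.77 / (23.865 * 3.9072)
dT = 2.7752 K


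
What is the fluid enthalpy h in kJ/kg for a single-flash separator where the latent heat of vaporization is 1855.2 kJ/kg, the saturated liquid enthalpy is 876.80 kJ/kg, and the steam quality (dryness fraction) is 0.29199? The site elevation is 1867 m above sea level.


h = hf + x * hfg
h = 876.80 + 0.29199 * 1855.2
h = 1418.5 kJ/kg


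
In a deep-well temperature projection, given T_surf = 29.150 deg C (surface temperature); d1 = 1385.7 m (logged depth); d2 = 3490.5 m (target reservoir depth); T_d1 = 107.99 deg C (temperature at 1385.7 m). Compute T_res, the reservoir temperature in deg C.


Step 1: grad = (T_d1 - T_surf)/d1 * 1000 = (107.99 - 29.15)/1385.7 * 1000 = 56.89543 deg C/km
Step 2: T_res = T_surf + grad*d2/1000 = 29.15 + 56.89543*3490.5/1000 = 227.74 deg C
T_res = 227.74 deg C


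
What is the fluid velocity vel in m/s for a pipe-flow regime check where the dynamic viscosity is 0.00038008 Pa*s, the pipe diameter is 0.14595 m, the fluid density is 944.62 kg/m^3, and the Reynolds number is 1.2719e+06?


vel = Re * mu / (rho * D)
vel = 1.2719e+06 * 0.00038008 / (944.62 * 0.14595)
vel = 3.5064 m/s


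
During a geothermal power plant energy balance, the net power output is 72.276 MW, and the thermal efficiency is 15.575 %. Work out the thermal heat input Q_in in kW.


Q_in = W_net / (eta / 100)
Q_in = 72.276 / (15.575 / 100)
Q_in = 464.0514 MW
Convert: 464.0514 MW * 1000.0 = 4.6405e+05 kW
Q_in = 4.6405e+05 kW


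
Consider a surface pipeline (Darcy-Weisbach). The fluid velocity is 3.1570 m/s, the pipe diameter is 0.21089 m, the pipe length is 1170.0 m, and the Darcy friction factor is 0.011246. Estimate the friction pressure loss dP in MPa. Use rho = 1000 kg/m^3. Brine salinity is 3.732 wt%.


dP = f * (L/D) * (rho*vel^2/2) / 1000
dP = 0.011246 * (1170.0/0.21089) * (1000*3.1570^2/2) / 1000
dP = 310.9189 kPa
Convert: 310.9189 kPa * 0.001 = 0.31092 MPa
dP = 0.31092 MPa


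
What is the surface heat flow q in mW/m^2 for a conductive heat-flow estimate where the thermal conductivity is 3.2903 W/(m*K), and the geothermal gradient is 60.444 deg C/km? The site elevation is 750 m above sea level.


q = k * grad / 1000
q = 3.2903 * 60.444 / 1000
q = 0.1988789 W/m^2
Convert: 0.1988789 W/m^2 * 1000.0 = 198.88 mW/m^2
q = 198.88 mW/m^2


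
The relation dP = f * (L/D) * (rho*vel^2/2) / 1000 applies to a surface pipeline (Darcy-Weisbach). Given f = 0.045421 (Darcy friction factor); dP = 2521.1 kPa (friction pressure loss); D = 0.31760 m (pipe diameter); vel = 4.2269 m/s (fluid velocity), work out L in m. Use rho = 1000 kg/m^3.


L = dP*1000*D / (f*rho*vel^2/2)
L = 2521.1*1000*0.31760 / (0.045421*1000*4.2269^2/2)
L = 1973.3 m


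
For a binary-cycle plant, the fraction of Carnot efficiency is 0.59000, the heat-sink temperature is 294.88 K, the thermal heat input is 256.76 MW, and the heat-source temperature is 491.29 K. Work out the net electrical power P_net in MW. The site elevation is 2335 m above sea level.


Step 1: eta = (1 - Tc/Th)*f = (1 - 294.88/491.29)*0.59 = 0.2358727
Step 2: P_net = eta * Q_in = 0.2358727 * 256.76 = 60.563 MW
P_net = 60.563 MW


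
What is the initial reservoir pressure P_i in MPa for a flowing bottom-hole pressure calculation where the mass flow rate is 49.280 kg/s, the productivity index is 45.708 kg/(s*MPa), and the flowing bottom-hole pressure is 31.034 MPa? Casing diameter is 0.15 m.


P_i = P_wf + mdot / PI
P_i = 31.034 + 49.280 / 45.708
P_i = 32.112 MPa


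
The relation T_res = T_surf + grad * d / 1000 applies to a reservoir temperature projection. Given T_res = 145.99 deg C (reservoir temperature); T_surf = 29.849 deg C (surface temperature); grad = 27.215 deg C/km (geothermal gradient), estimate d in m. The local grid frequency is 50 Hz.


d = (T_res - T_surf) / grad * 1000
d = (145.99 - 29.849) / 27.215 * 1000
d = 4267.5 m


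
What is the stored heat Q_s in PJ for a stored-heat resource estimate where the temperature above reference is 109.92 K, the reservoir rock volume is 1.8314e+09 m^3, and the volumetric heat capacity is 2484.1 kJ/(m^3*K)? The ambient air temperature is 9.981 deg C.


Q_s = Vr * rhoc * dT / 1e12
Q_s = 1.8314e+09 * 2484.1 * 109.92 / 1e12
Q_s = 500.07 PJ


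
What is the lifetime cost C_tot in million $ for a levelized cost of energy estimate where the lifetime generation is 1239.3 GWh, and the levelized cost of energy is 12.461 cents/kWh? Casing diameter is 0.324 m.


C_tot = LCOE / 100 * E_tot
C_tot = 12.461 / 100 * 1239.3
C_tot = 154.43 million $


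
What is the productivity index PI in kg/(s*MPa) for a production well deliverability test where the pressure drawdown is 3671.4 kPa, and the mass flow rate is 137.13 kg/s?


PI = mdot * 1000 / dP
PI = 137.13 * 1000 / 3671.4
PI = 37.351 kg/(s*MPa)


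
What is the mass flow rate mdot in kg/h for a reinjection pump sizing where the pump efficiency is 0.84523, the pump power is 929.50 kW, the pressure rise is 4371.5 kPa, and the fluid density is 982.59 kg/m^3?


mdot = P_pump * rho * eta / dP
mdot = 929.50 * 982.59 * 0.84523 / 4371.5
mdot = 176.5900 kg/s
Convert: 176.5900 kg/s * 3600.0 = 6.3572e+05 kg/h
mdot = 6.3572e+05 kg/h


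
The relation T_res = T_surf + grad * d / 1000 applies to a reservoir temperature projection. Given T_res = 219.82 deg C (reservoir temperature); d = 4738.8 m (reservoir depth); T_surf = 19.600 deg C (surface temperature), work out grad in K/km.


grad = (T_res - T_surf) / d * 1000
grad = (219.82 - 19.600) / 4738.8 * 1000
grad = 42.25120 deg C/km
Convert: 42.25120 deg C/km * 1.0 = 42.251 K/km
grad = 42.251 K/km


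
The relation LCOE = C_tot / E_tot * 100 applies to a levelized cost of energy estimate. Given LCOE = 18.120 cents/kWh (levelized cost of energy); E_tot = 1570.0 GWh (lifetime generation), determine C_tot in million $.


C_tot = LCOE / 100 * E_tot
C_tot = 18.120 / 100 * 1570.0
C_tot = 284.48 million $


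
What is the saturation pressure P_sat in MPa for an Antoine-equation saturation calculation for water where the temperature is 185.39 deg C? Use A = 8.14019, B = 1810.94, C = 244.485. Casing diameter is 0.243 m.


P_sat = 10^(A - B/(C + T)) / 760 * 0.101325
P_sat = 10^(8.14019 - 1810.94/(244.485 + 185.39)) / 760 * 0.101325
P_sat = 1.1282 MPa


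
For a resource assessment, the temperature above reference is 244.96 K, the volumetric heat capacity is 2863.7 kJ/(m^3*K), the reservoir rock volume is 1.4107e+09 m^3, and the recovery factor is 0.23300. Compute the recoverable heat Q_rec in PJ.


Step 1: Q_s = Vr*rhoc*dT/1e12 = 1.4107e+09*2863.7*244.96/1e12 = 989.5947 PJ
Step 2: Q_rec = Q_s * RF = 989.5947 * 0.233 = 230.58 PJ
Q_rec = 230.58 PJ


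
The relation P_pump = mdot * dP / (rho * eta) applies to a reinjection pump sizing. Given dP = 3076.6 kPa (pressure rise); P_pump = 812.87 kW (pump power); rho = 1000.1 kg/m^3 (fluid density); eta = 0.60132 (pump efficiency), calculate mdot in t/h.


mdot = P_pump * rho * eta / dP
mdot = 812.87 * 1000.1 * 0.60132 / 3076.6
mdot = 158.8909 kg/s
Convert: 158.8909 kg/s * 3.6 = 572.01 t/h
mdot = 572.01 t/h


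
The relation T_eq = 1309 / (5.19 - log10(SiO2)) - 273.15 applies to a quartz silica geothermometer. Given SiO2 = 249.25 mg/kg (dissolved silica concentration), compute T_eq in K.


T_eq = 1309 / (5.19 - log10(SiO2)) - 273.15
T_eq = 1309 / (5.19 - log10(249.25)) - 273.15
T_eq = 195.4605 deg C
Convert to K: 195.4605 + 273.15 = 468.61 K
T_eq = 468.61 K


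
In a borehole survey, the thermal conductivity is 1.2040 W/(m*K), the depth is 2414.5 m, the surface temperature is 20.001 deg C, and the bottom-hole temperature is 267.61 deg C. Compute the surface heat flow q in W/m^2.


Step 1: grad = (T_d - T_surf)/d * 1000 = (267.61 - 20.001)/2414.5 * 1000 = 102.5508 deg C/km
Step 2: q = k * grad / 1000 = 1.204 * 102.5508 / 1000 = 0.12347 W/m^2
q = 0.12347 W/m^2


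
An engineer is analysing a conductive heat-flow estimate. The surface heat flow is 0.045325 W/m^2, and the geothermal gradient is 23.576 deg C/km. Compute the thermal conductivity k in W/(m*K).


k = q * 1000 / grad
k = 0.045325 * 1000 / 23.576
k = 1.9225 W/(m*K)


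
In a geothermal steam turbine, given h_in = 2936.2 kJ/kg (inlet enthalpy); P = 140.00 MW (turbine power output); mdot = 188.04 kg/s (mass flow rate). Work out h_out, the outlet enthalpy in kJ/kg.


h_out = h_in - P * 1000 / mdot
h_out = 2936.2 - 140.00 * 1000 / 188.04
h_out = 2191.7 kJ/kg


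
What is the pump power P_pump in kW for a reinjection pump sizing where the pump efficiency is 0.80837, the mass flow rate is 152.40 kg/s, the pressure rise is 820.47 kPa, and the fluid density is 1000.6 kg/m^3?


P_pump = mdot * dP / (rho * eta)
P_pump = 152.40 * 820.47 / (1000.6 * 0.80837)
P_pump = 154.59 kW


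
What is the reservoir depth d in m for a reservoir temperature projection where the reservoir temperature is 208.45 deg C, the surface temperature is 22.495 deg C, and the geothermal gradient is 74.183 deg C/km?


d = (T_res - T_surf) / grad * 1000
d = (208.45 - 22.495) / 74.183 * 1000
d = 2506.7 m


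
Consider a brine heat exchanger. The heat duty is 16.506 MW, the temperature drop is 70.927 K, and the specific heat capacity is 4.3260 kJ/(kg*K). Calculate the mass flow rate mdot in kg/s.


mdot = Q * 1000 / (cp * dT)
mdot = 16.506 * 1000 / (4.3260 * 70.927)
mdot = 53.795 kg/s


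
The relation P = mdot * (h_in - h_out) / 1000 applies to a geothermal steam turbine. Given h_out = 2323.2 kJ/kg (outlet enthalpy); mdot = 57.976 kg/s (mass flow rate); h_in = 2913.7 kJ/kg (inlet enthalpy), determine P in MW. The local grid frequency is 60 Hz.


P = mdot * (h_in - h_out) / 1000
P = 57.976 * (2913.7 - 2323.2) / 1000
P = 34.235 MW


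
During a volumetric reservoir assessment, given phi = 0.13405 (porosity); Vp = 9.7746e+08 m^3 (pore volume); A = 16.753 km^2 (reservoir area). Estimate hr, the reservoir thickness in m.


hr = Vp / (A * 1e6 * phi)
hr = 9.7746e+08 / (16.753 * 1e6 * 0.13405)
hr = 435.25 m


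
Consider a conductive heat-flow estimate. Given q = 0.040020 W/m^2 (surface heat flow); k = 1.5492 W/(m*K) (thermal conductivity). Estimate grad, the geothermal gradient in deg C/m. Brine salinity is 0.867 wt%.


grad = q * 1000 / k
grad = 0.040020 * 1000 / 1.5492
grad = 25.83269 deg C/km
Convert: 25.83269 deg C/km * 0.001 = 0.025833 deg C/m
grad = 0.025833 deg C/m


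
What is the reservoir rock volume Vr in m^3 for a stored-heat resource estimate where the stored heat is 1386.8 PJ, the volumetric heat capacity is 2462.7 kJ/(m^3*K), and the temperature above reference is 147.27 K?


Vr = Q_s * 1e12 / (rhoc * dT)
Vr = 1386.8 * 1e12 / (2462.7 * 147.27)
Vr = 3.8237e+09 m^3


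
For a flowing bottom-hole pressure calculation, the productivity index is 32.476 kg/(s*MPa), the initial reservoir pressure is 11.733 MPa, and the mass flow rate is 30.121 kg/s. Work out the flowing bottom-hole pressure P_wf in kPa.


P_wf = P_i - mdot / PI
P_wf = 11.733 - 30.121 / 32.476
P_wf = 10.80552 MPa
Convert: 10.80552 MPa * 1000.0 = 10806 kPa
P_wf = 10806 kPa


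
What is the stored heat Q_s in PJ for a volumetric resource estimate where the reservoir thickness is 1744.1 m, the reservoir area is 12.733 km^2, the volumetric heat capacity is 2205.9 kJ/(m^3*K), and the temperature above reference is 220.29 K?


Step 1: Vr = A*1e6*hr = 12.733*1e6*1744.1 = 2.220763e+10 m^3
Step 2: Q_s = Vr*rhoc*dT/1e12 = 2.220763e+10*2205.9*220.29/1e12 = 10792 PJ
Q_s = 10792 PJ


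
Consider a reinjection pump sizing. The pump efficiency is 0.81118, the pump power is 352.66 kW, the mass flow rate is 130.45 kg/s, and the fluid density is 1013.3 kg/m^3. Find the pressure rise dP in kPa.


dP = P_pump * rho * eta / mdot
dP = 352.66 * 1013.3 * 0.81118 / 130.45
dP = 2222.1 kPa


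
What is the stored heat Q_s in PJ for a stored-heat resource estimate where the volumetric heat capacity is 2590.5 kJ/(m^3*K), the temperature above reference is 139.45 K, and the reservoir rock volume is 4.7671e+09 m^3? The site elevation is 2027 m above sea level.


Q_s = Vr * rhoc * dT / 1e12
Q_s = 4.7671e+09 * 2590.5 * 139.45 / 1e12
Q_s = 1722.1 PJ


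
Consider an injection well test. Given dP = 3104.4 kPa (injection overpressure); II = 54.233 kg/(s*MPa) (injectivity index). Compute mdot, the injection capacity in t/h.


mdot = II * dP / 1000
mdot = 54.233 * 3104.4 / 1000
mdot = 168.3609 kg/s
Convert: 168.3609 kg/s * 3.6 = 606.10 t/h
mdot = 606.10 t/h


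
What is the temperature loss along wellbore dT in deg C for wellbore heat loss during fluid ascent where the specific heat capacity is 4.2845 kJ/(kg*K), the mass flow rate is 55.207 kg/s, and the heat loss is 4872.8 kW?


dT = Q_loss / (mdot * cp)
dT = 4872.8 / (55.207 * 4.2845)
dT = 20.60081 K
Convert (temperature difference, 1 K = 1 deg C): 20.60081 K = 20.60081 deg C
dT = 20.601 deg C


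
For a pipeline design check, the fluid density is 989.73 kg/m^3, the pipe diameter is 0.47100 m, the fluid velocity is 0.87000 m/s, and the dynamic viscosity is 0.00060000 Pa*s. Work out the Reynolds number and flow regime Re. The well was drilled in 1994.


Step 1: Re = rho*vel*D/mu = 989.73*0.87*0.471/0.0006 = 6.7594e+05
Step 2: Re = 6.7594e+05 > 4000, so flow is turbulent.
Re = 6.7594e+05 (turbulent)


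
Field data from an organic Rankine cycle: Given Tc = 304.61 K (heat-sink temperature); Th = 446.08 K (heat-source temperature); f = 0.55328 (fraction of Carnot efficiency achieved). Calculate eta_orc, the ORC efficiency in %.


eta_orc = (1 - Tc/Th) * f * 100
eta_orc = (1 - 304.61/446.08) * 0.55328 * 100
eta_orc = 17.547 %


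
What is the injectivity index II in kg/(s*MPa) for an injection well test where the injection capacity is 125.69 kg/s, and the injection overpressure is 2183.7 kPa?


II = mdot * 1000 / dP
II = 125.69 * 1000 / 2183.7
II = 57.558 kg/(s*MPa)


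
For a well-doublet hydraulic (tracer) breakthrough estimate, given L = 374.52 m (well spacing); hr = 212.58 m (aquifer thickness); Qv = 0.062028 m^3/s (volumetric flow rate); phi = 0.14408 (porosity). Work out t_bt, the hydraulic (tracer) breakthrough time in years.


t_bt = pi * hr * phi * L^2 / (3 * Qv) / (365.25*86400)
t_bt = pi * 212.58 * 0.14408 * 374.52^2 / (3 * 0.062028) / (365.25*86400)
t_bt = 2.2983 years


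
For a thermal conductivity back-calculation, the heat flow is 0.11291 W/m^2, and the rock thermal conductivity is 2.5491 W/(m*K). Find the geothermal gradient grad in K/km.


grad = q / k * 1000
grad = 0.11291 / 2.5491 * 1000
grad = 44.29406 deg C/km
Convert: 44.29406 deg C/km * 1.0 = 44.294 K/km
grad = 44.294 K/km


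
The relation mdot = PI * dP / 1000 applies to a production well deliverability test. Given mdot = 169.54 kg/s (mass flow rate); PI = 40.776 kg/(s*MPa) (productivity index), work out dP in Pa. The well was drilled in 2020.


dP = mdot * 1000 / PI
dP = 169.54 * 1000 / 40.776
dP = 4157.838 kPa
Convert: 4157.838 kPa * 1000.0 = 4.1578e+06 Pa
dP = 4.1578e+06 Pa


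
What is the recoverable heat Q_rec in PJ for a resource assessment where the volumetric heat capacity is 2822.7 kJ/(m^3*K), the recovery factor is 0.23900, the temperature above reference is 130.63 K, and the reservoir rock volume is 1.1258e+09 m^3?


Step 1: Q_s = Vr*rhoc*dT/1e12 = 1.1258e+09*2822.7*130.63/1e12 = 415.1154 PJ
Step 2: Q_rec = Q_s * RF = 415.1154 * 0.239 = 99.213 PJ
Q_rec = 99.213 PJ


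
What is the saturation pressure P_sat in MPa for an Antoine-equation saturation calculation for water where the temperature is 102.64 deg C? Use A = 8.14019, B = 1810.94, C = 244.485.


P_sat = 10^(A - B/(C + T)) / 760 * 0.101325
P_sat = 10^(8.14019 - 1810.94/(244.485 + 102.64)) / 760 * 0.101325
P_sat = 0.11172 MPa


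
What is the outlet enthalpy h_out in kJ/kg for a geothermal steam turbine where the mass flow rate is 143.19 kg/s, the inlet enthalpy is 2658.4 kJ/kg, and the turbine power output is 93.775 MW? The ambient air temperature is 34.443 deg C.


h_out = h_in - P * 1000 / mdot
h_out = 2658.4 - 93.775 * 1000 / 143.19
h_out = 2003.5 kJ/kg


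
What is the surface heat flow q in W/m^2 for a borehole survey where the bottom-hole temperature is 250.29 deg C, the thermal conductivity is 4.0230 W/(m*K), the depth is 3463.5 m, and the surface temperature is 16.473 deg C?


Step 1: grad = (T_d - T_surf)/d * 1000 = (250.29 - 16.473)/3463.5 * 1000 = 67.50888 deg C/km
Step 2: q = k * grad / 1000 = 4.023 * 67.50888 / 1000 = 0.27159 W/m^2
q = 0.27159 W/m^2


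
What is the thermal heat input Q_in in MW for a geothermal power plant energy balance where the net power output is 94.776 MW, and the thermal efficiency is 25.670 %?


Q_in = W_net / (eta / 100)
Q_in = 94.776 / (25.670 / 100)
Q_in = 369.21 MW


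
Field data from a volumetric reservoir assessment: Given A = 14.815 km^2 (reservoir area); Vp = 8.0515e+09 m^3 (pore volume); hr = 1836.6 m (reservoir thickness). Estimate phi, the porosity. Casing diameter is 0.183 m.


phi = Vp / (A * 1e6 * hr)
phi = 8.0515e+09 / (14.815 * 1e6 * 1836.6)
phi = 0.29591


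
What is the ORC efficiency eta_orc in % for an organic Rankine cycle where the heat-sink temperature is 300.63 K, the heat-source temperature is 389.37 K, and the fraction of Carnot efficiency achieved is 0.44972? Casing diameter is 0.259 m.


eta_orc = (1 - Tc/Th) * f * 100
eta_orc = (1 - 300.63/389.37) * 0.44972 * 100
eta_orc = 10.249 %


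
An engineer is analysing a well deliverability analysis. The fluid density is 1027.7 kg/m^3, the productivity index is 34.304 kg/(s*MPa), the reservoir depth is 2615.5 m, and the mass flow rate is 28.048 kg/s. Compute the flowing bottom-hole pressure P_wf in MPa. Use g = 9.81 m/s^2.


Step 1: P_i = rho*g*h/1e6 = 1027.7*9.81*2615.5/1e6 = 26.36878 MPa
Step 2: P_wf = P_i - mdot/PI = 26.36878 - 28.048/34.304 = 25.551 MPa
P_wf = 25.551 MPa


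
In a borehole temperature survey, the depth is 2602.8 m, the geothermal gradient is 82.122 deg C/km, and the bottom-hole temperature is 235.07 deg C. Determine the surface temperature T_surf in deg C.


T_surf = T_d - grad * d / 1000
T_surf = 235.07 - 82.122 * 2602.8 / 1000
T_surf = 21.323 deg C


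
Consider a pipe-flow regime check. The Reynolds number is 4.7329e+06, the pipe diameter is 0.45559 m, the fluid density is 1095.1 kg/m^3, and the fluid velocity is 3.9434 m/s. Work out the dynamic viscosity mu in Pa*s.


mu = rho * vel * D / Re
mu = 1095.1 * 3.9434 * 0.45559 / 4.7329e+06
mu = 0.00041569 Pa*s


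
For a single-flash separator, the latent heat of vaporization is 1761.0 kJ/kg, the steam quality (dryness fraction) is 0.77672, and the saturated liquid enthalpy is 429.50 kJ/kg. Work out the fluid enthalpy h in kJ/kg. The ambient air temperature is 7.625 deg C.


h = hf + x * hfg
h = 429.50 + 0.77672 * 1761.0
h = 1797.3 kJ/kg


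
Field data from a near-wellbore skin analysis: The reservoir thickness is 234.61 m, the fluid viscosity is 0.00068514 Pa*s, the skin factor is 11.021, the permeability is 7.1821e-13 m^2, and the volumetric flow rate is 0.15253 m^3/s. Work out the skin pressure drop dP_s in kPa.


dP_s = S * q * mu / (2*pi*k*hr) / 1000
dP_s = 11.021 * 0.15253 * 0.00068514 / (2*pi*7.1821e-13*234.61) / 1000
dP_s = 1087.9 kPa


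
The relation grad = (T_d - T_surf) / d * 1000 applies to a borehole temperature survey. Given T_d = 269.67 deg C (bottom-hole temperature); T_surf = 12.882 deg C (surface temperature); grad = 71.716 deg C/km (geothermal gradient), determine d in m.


d = (T_d - T_surf) / grad * 1000
d = (269.67 - 12.882) / 71.716 * 1000
d = 3580.6 m


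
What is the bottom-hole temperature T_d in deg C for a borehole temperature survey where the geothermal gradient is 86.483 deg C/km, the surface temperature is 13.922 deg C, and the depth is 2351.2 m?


T_d = T_surf + grad * d / 1000
T_d = 13.922 + 86.483 * 2351.2 / 1000
T_d = 217.26 deg C


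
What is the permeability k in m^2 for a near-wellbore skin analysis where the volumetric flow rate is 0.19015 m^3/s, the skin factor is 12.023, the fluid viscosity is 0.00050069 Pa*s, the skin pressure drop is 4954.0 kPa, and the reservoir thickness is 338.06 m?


k = S*q*mu / (2*pi*dP_s*1000*hr)
k = 12.023*0.19015*0.00050069 / (2*pi*4954.0*1000*338.06)
k = 1.0878e-13 m^2


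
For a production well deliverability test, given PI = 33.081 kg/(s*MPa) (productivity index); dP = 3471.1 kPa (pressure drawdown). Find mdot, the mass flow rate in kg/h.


mdot = PI * dP / 1000
mdot = 33.081 * 3471.1 / 1000
mdot = 114.8275 kg/s
Convert: 114.8275 kg/s * 3600.0 = 4.1338e+05 kg/h
mdot = 4.1338e+05 kg/h


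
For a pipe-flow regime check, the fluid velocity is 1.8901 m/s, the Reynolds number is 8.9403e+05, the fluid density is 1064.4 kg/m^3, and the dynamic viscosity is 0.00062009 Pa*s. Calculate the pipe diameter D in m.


D = Re * mu / (rho * vel)
D = 8.9403e+05 * 0.00062009 / (1064.4 * 1.8901)
D = 0.27556 m


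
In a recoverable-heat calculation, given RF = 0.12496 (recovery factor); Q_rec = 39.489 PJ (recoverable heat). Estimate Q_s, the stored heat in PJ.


Q_s = Q_rec / RF
Q_s = 39.489 / 0.12496
Q_s = 316.01 PJ


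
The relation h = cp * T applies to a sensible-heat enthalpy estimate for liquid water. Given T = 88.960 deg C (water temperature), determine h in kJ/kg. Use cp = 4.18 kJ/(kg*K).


h = cp * T
h = 4.18 * 88.960
h = 371.85 kJ/kg


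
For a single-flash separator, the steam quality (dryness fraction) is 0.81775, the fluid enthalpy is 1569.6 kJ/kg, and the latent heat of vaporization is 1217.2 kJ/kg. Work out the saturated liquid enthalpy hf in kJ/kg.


hf = h - x * hfg
hf = 1569.6 - 0.81775 * 1217.2
hf = 574.23 kJ/kg


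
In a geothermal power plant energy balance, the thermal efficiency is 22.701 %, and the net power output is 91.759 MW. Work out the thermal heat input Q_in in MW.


Q_in = W_net / (eta / 100)
Q_in = 91.759 / (22.701 / 100)
Q_in = 404.21 MW


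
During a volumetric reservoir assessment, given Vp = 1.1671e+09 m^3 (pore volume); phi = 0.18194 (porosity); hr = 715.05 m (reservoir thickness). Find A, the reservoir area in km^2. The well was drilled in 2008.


A = Vp / (1e6 * hr * phi)
A = 1.1671e+09 / (1e6 * 715.05 * 0.18194)
A = 8.9711 km^2


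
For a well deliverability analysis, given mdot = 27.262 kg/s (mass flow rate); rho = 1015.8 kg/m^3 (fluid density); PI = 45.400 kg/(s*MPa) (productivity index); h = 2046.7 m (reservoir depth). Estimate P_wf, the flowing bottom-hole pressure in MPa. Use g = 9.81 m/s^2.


Step 1: P_i = rho*g*h/1e6 = 1015.8*9.81*2046.7/1e6 = 20.39536 MPa
Step 2: P_wf = P_i - mdot/PI = 20.39536 - 27.262/45.4 = 19.795 MPa
P_wf = 19.795 MPa


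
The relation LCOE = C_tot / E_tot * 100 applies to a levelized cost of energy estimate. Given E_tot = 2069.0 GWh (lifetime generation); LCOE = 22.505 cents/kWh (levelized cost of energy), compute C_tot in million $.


C_tot = LCOE / 100 * E_tot
C_tot = 22.505 / 100 * 2069.0
C_tot = 465.63 million $


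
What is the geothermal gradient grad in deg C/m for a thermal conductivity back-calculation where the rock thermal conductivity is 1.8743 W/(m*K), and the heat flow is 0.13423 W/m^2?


grad = q / k * 1000
grad = 0.13423 / 1.8743 * 1000
grad = 71.61607 deg C/km
Convert: 71.61607 deg C/km * 0.001 = 0.071616 deg C/m
grad = 0.071616 deg C/m


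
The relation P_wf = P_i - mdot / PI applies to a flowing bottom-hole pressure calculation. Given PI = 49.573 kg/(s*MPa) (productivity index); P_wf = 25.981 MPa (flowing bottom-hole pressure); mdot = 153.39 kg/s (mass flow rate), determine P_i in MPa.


P_i = P_wf + mdot / PI
P_i = 25.981 + 153.39 / 49.573
P_i = 29.075 MPa


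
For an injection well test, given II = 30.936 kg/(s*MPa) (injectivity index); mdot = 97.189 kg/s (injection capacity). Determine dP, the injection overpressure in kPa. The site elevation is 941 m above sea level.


dP = mdot * 1000 / II
dP = 97.189 * 1000 / 30.936
dP = 3141.6 kPa


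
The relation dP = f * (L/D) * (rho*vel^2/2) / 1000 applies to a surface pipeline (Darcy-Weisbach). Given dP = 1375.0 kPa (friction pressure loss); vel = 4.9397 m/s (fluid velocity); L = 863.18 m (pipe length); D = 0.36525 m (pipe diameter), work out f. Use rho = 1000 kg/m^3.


f = dP*1000 / ((L/D)*(rho*vel^2/2))
f = 1375.0*1000 / ((863.18/0.36525)*(1000*4.9397^2/2))
f = 0.047689


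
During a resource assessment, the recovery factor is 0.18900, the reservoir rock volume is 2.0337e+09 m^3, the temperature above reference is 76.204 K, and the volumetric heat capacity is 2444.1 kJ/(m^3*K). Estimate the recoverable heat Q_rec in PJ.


Step 1: Q_s = Vr*rhoc*dT/1e12 = 2.0337e+09*2444.1*76.204/1e12 = 378.7770 PJ
Step 2: Q_rec = Q_s * RF = 378.7770 * 0.189 = 71.589 PJ
Q_rec = 71.589 PJ


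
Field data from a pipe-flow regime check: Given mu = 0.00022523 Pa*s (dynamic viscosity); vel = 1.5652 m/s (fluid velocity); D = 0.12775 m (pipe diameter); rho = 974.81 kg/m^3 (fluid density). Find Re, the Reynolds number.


Re = rho * vel * D / mu
Re = 974.81 * 1.5652 * 0.12775 / 0.00022523
Re = 8.6542e+05


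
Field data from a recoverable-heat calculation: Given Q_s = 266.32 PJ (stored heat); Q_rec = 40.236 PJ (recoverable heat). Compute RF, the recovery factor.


RF = Q_rec / Q_s
RF = 40.236 / 266.32
RF = 0.15108


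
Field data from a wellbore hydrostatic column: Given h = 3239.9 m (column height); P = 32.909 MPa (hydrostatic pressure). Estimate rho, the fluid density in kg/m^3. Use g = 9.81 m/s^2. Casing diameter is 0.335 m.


rho = P * 1e6 / (g * h)
rho = 32.909 * 1e6 / (9.81 * 3239.9)
rho = 1035.4 kg/m^3


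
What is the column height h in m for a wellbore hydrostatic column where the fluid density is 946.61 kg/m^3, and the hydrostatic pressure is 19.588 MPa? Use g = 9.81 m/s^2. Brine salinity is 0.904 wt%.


h = P * 1e6 / (g * rho)
h = 19.588 * 1e6 / (9.81 * 946.61)
h = 2109.4 m


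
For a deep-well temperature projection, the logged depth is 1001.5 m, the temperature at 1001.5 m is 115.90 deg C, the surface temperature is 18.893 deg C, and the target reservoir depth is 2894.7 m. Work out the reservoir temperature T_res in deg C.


Step 1: grad = (T_d1 - T_surf)/d1 * 1000 = (115.9 - 18.893)/1001.5 * 1000 = 96.86171 deg C/km
Step 2: T_res = T_surf + grad*d2/1000 = 18.893 + 96.86171*2894.7/1000 = 299.28 deg C
T_res = 299.28 deg C


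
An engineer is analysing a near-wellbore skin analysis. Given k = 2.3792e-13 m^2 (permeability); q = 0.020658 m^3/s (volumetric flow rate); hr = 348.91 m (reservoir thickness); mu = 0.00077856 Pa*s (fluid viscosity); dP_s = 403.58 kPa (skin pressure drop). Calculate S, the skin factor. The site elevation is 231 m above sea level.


S = dP_s * 1000 * 2*pi*k*hr / (q*mu)
S = 403.58 * 1000 * 2*pi*2.3792e-13*348.91 / (0.020658*0.00077856)
S = 13.088


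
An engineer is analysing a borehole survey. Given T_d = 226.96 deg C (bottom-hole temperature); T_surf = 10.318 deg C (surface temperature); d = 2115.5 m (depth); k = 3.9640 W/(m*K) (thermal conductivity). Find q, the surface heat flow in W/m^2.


Step 1: grad = (T_d - T_surf)/d * 1000 = (226.96 - 10.318)/2115.5 * 1000 = 102.4070 deg C/km
Step 2: q = k * grad / 1000 = 3.964 * 102.4070 / 1000 = 0.40594 W/m^2
q = 0.40594 W/m^2


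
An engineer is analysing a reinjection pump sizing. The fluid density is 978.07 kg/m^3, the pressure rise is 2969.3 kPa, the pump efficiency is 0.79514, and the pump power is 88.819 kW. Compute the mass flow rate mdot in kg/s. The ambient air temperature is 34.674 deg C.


mdot = P_pump * rho * eta / dP
mdot = 88.819 * 978.07 * 0.79514 / 2969.3
mdot = 23.263 kg/s


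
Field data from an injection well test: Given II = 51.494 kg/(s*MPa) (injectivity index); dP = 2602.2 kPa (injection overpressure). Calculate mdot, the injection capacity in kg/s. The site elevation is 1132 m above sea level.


mdot = II * dP / 1000
mdot = 51.494 * 2602.2 / 1000
mdot = 134.00 kg/s


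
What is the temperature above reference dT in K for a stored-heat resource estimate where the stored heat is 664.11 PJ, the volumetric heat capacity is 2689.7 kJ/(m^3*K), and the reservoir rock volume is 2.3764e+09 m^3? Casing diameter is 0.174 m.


dT = Q_s * 1e12 / (Vr * rhoc)
dT = 664.11 * 1e12 / (2.3764e+09 * 2689.7)
dT = 103.90 K


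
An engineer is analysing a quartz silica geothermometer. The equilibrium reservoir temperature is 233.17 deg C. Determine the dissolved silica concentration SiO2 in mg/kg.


SiO2 = 10^(5.19 - 1309/(T_eq + 273.15))
SiO2 = 10^(5.19 - 1309/(233.17 + 273.15))
SiO2 = 402.42 mg/kg


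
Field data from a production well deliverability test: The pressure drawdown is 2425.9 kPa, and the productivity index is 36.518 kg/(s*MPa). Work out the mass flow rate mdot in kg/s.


mdot = PI * dP / 1000
mdot = 36.518 * 2425.9 / 1000
mdot = 88.589 kg/s


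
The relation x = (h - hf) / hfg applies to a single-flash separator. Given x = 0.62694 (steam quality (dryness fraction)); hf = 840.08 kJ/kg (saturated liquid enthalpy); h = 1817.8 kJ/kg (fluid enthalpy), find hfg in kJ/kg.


hfg = (h - hf) / x
hfg = (1817.8 - 840.08) / 0.62694
hfg = 1559.5 kJ/kg


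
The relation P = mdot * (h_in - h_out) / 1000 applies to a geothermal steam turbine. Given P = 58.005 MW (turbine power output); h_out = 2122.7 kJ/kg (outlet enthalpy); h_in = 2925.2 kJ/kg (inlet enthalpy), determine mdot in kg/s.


mdot = P * 1000 / (h_in - h_out)
mdot = 58.005 * 1000 / (2925.2 - 2122.7)
mdot = 72.280 kg/s


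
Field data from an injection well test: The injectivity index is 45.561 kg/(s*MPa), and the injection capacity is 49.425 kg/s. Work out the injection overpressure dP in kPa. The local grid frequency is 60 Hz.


dP = mdot * 1000 / II
dP = 49.425 * 1000 / 45.561
dP = 1084.8 kPa


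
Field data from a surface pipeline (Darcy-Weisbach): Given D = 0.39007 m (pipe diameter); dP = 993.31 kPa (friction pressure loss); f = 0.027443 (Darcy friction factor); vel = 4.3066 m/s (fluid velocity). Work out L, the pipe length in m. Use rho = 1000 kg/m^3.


L = dP*1000*D / (f*rho*vel^2/2)
L = 993.31*1000*0.39007 / (0.027443*1000*4.3066^2/2)
L = 1522.5 m


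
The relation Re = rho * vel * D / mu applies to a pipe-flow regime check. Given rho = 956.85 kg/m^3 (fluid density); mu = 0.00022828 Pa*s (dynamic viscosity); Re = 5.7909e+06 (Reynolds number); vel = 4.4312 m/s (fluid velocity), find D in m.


D = Re * mu / (rho * vel)
D = 5.7909e+06 * 0.00022828 / (956.85 * 4.4312)
D = 0.31178 m


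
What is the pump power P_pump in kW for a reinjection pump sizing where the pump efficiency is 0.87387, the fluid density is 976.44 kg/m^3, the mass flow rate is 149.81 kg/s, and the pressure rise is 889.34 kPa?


P_pump = mdot * dP / (rho * eta)
P_pump = 149.81 * 889.34 / (976.44 * 0.87387)
P_pump = 156.14 kW


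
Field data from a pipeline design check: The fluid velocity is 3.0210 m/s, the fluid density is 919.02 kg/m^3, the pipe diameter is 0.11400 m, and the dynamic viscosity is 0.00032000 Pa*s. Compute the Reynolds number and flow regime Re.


Step 1: Re = rho*vel*D/mu = 919.02*3.021*0.114/0.00032 = 9.8908e+05
Step 2: Re = 9.8908e+05 > 4000, so flow is turbulent.
Re = 9.8908e+05 (turbulent)


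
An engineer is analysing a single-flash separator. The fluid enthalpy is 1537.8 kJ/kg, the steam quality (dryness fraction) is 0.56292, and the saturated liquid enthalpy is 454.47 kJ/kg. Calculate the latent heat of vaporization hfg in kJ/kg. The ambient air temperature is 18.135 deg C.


hfg = (h - hf) / x
hfg = (1537.8 - 454.47) / 0.56292
hfg = 1924.5 kJ/kg


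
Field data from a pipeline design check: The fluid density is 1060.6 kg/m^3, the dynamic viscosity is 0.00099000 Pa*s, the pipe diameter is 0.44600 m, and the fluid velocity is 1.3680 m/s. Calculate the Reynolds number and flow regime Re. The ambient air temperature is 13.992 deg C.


Step 1: Re = rho*vel*D/mu = 1060.6*1.368*0.446/0.00099 = 6.5364e+05
Step 2: Re = 6.5364e+05 > 4000, so flow is turbulent.
Re = 6.5364e+05 (turbulent)


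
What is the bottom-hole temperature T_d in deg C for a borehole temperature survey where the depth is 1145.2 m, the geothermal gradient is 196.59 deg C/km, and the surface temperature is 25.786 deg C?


T_d = T_surf + grad * d / 1000
T_d = 25.786 + 196.59 * 1145.2 / 1000
T_d = 250.92 deg C


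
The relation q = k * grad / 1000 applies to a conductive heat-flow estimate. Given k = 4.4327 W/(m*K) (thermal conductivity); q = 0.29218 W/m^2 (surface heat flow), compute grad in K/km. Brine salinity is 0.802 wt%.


grad = q * 1000 / k
grad = 0.29218 * 1000 / 4.4327
grad = 65.91468 deg C/km
Convert: 65.91468 deg C/km * 1.0 = 65.915 K/km
grad = 65.915 K/km


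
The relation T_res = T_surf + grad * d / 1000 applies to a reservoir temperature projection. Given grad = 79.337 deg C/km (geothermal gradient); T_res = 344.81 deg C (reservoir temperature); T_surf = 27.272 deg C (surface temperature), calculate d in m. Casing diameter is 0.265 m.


d = (T_res - T_surf) / grad * 1000
d = (344.81 - 27.272) / 79.337 * 1000
d = 4002.4 m


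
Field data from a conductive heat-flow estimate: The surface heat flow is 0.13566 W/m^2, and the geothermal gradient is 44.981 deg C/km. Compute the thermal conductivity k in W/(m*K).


k = q * 1000 / grad
k = 0.13566 * 1000 / 44.981
k = 3.0159 W/(m*K)


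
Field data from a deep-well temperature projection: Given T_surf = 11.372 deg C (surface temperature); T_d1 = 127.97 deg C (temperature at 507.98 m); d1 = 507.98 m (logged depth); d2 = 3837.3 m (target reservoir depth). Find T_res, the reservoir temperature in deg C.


Step 1: grad = (T_d1 - T_surf)/d1 * 1000 = (127.97 - 11.372)/507.98 * 1000 = 229.5327 deg C/km
Step 2: T_res = T_surf + grad*d2/1000 = 11.372 + 229.5327*3837.3/1000 = 892.16 deg C
T_res = 892.16 deg C


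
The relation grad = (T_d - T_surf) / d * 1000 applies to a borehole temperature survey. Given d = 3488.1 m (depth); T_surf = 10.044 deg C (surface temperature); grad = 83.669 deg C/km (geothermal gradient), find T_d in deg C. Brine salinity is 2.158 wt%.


T_d = T_surf + grad * d / 1000
T_d = 10.044 + 83.669 * 3488.1 / 1000
T_d = 301.89 deg C


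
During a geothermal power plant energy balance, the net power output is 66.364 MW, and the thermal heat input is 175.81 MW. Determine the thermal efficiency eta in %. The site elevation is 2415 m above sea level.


eta = W_net / Q_in * 100
eta = 66.364 / 175.81 * 100
eta = 37.748 %


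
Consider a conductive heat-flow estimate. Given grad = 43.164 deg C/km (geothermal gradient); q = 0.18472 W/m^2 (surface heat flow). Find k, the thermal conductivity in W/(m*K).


k = q * 1000 / grad
k = 0.18472 * 1000 / 43.164
k = 4.2795 W/(m*K)


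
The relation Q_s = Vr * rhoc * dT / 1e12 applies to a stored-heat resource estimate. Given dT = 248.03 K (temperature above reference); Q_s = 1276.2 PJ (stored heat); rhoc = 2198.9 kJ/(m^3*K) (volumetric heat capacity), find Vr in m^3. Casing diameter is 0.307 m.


Vr = Q_s * 1e12 / (rhoc * dT)
Vr = 1276.2 * 1e12 / (2198.9 * 248.03)
Vr = 2.3400e+09 m^3


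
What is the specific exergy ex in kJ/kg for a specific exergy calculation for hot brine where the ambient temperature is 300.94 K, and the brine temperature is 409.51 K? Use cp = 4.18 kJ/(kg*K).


ex = cp * ((T_b - T_0) - T_0 * ln(T_b/T_0))
ex = 4.18 * ((409.51 - 300.94) - 300.94 * ln(409.51/300.94))
ex = 66.317 kJ/kg


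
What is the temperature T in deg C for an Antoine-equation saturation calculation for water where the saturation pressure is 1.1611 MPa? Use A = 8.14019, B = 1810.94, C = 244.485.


T = B / (A - log10(P_sat * 760 / 0.101325)) - C
T = 1810.94 / (8.14019 - log10(1.1611 * 760 / 0.101325)) - 244.485
T = 186.67 deg C


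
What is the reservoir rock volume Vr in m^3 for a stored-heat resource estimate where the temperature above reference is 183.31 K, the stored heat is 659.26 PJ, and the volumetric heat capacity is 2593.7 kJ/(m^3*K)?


Vr = Q_s * 1e12 / (rhoc * dT)
Vr = 659.26 * 1e12 / (2593.7 * 183.31)
Vr = 1.3866e+09 m^3


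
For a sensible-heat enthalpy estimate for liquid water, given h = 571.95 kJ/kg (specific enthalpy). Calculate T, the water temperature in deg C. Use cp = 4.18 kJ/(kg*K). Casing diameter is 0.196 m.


T = h / cp
T = 571.95 / 4.18
T = 136.83 deg C


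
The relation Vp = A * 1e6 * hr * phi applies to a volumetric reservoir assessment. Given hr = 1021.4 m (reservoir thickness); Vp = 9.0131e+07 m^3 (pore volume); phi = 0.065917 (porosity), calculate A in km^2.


A = Vp / (1e6 * hr * phi)
A = 9.0131e+07 / (1e6 * 1021.4 * 0.065917)
A = 1.3387 km^2


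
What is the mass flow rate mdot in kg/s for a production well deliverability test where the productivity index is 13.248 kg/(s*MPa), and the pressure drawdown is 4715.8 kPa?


mdot = PI * dP / 1000
mdot = 13.248 * 4715.8 / 1000
mdot = 62.475 kg/s


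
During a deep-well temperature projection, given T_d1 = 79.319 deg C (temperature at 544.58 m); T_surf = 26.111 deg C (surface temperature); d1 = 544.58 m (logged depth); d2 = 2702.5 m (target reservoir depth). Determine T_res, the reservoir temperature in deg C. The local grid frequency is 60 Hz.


Step 1: grad = (T_d1 - T_surf)/d1 * 1000 = (79.319 - 26.111)/544.58 * 1000 = 97.70465 deg C/km
Step 2: T_res = T_surf + grad*d2/1000 = 26.111 + 97.70465*2702.5/1000 = 290.16 deg C
T_res = 290.16 deg C
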